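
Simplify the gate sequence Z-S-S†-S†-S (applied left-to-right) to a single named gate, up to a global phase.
Z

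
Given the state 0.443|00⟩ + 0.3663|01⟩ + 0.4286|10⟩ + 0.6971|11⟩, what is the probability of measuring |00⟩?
0.1962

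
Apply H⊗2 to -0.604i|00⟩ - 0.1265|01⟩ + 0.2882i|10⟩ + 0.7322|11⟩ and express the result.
(0.3029 - 0.1579i)|00⟩ + (-0.3029 - 0.1579i)|01⟩ + (-0.4294 - 0.4461i)|10⟩ + (0.4294 - 0.4461i)|11⟩

H⊗2 gives amp(|y⟩) = (1/2) Σ_x (−1)^(x·y) amp(|x⟩), where x·y is the number of positions in which both x and y have a 1.
|00⟩: (-0.604i - 0.1265 + 0.2882i + 0.7322)/2 = (0.3029 - 0.1579i)
|01⟩: (-0.604i + 0.1265 + 0.2882i - 0.7322)/2 = (-0.3029 - 0.1579i)
|10⟩: (-0.604i - 0.1265 - 0.2882i - 0.7322)/2 = (-0.4294 - 0.4461i)
|11⟩: (-0.604i + 0.1265 - 0.2882i + 0.7322)/2 = (0.4294 - 0.4461i)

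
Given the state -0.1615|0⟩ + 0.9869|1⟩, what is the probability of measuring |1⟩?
0.974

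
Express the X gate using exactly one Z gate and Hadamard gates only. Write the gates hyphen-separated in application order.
H-Z-H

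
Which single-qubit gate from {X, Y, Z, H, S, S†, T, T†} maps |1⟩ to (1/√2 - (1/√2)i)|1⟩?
T†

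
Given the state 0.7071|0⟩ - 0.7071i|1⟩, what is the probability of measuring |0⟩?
0.5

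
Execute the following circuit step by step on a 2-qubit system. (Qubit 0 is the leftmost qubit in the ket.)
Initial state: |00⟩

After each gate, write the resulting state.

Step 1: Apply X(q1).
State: |01⟩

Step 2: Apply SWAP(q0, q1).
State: |10⟩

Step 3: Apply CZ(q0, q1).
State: |10⟩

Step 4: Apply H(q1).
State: 1/√2|10⟩ + 1/√2|11⟩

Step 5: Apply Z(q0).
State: -1/√2|10⟩ - 1/√2|11⟩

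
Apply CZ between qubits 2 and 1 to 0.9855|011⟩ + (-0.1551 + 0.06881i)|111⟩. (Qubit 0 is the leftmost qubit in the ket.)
-0.9855|011⟩ + (0.1551 - 0.06881i)|111⟩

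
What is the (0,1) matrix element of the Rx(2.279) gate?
-0.9084i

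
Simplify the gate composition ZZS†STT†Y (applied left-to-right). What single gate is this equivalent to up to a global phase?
Y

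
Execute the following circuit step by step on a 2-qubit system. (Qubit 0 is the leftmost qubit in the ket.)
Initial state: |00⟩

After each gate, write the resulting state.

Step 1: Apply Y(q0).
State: i|10⟩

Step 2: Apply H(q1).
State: (1/√2)i|10⟩ + (1/√2)i|11⟩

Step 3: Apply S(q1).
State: (1/√2)i|10⟩ - 1/√2|11⟩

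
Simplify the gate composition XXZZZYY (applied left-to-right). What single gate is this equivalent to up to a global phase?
Z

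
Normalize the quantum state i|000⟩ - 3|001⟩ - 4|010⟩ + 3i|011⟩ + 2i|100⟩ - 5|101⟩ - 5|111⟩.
0.106i|000⟩ - 0.318|001⟩ - 0.424|010⟩ + 0.318i|011⟩ + 0.212i|100⟩ - 0.53|101⟩ - 0.53|111⟩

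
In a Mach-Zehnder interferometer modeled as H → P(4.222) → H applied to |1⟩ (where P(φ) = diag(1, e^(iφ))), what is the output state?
(0.7355 + 0.4411i)|0⟩ + (0.2645 - 0.4411i)|1⟩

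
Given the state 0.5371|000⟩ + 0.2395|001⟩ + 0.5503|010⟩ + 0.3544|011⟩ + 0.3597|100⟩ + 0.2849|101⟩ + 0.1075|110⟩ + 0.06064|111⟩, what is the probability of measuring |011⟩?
0.1256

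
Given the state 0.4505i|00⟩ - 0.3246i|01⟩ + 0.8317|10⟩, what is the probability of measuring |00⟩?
0.203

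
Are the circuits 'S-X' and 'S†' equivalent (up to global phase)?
No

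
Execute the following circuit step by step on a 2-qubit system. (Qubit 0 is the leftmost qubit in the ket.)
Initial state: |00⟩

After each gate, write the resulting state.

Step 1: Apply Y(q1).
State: i|01⟩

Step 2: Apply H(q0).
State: (1/√2)i|01⟩ + (1/√2)i|11⟩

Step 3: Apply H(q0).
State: i|01⟩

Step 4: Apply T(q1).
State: (-1/√2 + (1/√2)i)|01⟩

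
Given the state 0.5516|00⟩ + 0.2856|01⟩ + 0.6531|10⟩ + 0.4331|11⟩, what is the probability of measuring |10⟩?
0.4265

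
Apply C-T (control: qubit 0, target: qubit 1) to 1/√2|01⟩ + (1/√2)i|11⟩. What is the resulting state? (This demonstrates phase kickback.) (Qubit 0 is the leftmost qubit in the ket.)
1/√2|01⟩ + (-1/2 + (1/2)i)|11⟩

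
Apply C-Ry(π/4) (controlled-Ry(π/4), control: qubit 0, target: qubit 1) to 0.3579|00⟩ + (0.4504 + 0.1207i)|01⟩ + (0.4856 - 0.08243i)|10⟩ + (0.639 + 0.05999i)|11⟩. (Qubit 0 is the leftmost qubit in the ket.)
0.3579|00⟩ + (0.4504 + 0.1207i)|01⟩ + (0.2041 - 0.09911i)|10⟩ + (0.7762 + 0.02388i)|11⟩

C-Ry(π/4) leaves the control-|0⟩ kets |00⟩, |01⟩ unchanged and applies Ry(π/4) to qubit 1 on the control-|1⟩ pair (|10⟩, |11⟩).
Ry(π/4) = [[cos(θ/2), −sin(θ/2)], [sin(θ/2), cos(θ/2)]]; θ = π/4, cos(θ/2) ≈ 0.92388, sin(θ/2) ≈ 0.382683.
With a = amp(|10⟩) = (0.4856 - 0.08243i) and b = amp(|11⟩) = (0.639 + 0.05999i):
new amp(|10⟩) = (0.92388)·a + (-0.382683)·b = (0.2041 - 0.09911i)
new amp(|11⟩) = (0.382683)·a + (0.92388)·b = (0.7762 + 0.02388i)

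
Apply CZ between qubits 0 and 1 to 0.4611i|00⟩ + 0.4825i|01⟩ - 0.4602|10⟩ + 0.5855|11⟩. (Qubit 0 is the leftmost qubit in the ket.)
0.4611i|00⟩ + 0.4825i|01⟩ - 0.4602|10⟩ - 0.5855|11⟩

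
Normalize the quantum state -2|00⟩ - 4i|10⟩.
-1/√5|00⟩ - 0.8944i|10⟩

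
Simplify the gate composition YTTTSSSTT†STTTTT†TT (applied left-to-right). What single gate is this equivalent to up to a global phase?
Y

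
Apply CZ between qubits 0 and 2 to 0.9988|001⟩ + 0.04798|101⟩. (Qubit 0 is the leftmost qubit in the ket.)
0.9988|001⟩ - 0.04798|101⟩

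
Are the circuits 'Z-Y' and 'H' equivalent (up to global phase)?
No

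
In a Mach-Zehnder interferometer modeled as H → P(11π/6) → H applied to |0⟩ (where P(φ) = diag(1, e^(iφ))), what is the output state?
(0.933 - 0.25i)|0⟩ + (0.06699 + 0.25i)|1⟩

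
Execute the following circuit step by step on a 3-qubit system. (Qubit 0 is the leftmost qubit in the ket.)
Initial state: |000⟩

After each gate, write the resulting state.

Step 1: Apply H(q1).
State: 1/√2|000⟩ + 1/√2|010⟩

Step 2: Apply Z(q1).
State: 1/√2|000⟩ - 1/√2|010⟩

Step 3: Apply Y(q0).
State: (1/√2)i|100⟩ - (1/√2)i|110⟩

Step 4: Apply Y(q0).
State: 1/√2|000⟩ - 1/√2|010⟩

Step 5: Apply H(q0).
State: 1/2|000⟩ - 1/2|010⟩ + 1/2|100⟩ - 1/2|110⟩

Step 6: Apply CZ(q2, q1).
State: 1/2|000⟩ - 1/2|010⟩ + 1/2|100⟩ - 1/2|110⟩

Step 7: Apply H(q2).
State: 1/√8|000⟩ + 1/√8|001⟩ - 1/√8|010⟩ - 1/√8|011⟩ + 1/√8|100⟩ + 1/√8|101⟩ - 1/√8|110⟩ - 1/√8|111⟩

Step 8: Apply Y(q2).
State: -(1/√8)i|000⟩ + (1/√8)i|001⟩ + (1/√8)i|010⟩ - (1/√8)i|011⟩ - (1/√8)i|100⟩ + (1/√8)i|101⟩ + (1/√8)i|110⟩ - (1/√8)i|111⟩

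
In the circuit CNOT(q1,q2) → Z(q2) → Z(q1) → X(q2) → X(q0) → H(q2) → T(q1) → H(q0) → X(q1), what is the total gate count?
9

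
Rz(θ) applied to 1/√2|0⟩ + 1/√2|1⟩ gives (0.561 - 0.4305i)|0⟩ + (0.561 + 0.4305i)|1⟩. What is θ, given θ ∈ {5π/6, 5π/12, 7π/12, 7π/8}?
5π/12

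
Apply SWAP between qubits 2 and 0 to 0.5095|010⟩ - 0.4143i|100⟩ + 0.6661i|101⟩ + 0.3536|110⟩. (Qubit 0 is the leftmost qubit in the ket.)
-0.4143i|001⟩ + 0.5095|010⟩ + 0.3536|011⟩ + 0.6661i|101⟩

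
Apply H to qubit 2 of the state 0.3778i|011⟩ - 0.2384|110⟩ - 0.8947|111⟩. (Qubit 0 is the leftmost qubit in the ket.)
0.2671i|010⟩ - 0.2671i|011⟩ - 0.8012|110⟩ + 0.4641|111⟩

H on qubit 2 mixes each pair of kets that differ only in qubit 2: amplitudes (a, b) of (|…0…⟩, |…1…⟩) become ((a + b)/√2, (a − b)/√2). Kets absent from the input have amplitude 0.
(|010⟩, |011⟩): (a, b) = (0, 0.3778i) → (0.2671i, -0.2671i)
(|110⟩, |111⟩): (a, b) = (-0.2384, -0.8947) → (-0.8012, 0.4641)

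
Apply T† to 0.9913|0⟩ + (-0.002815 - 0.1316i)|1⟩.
0.9913|0⟩ + (-0.09505 - 0.09106i)|1⟩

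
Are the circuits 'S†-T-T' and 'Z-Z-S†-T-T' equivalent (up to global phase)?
Yes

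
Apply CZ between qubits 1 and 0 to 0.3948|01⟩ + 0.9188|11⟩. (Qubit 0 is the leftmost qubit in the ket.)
0.3948|01⟩ - 0.9188|11⟩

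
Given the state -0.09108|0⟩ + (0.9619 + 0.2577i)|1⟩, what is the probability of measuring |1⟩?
0.9917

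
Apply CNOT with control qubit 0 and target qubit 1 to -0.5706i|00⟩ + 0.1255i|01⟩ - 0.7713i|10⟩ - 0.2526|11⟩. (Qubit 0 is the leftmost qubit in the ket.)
-0.5706i|00⟩ + 0.1255i|01⟩ - 0.2526|10⟩ - 0.7713i|11⟩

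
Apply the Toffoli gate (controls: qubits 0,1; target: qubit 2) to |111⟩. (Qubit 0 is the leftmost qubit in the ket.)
|110⟩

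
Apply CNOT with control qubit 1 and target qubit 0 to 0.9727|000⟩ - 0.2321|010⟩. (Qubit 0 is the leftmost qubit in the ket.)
0.9727|000⟩ - 0.2321|110⟩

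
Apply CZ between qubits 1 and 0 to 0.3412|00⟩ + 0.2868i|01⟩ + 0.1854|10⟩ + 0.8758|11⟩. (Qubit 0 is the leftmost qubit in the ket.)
0.3412|00⟩ + 0.2868i|01⟩ + 0.1854|10⟩ - 0.8758|11⟩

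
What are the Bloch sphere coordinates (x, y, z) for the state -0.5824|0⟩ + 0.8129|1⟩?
(-0.9469, 0, -0.3216)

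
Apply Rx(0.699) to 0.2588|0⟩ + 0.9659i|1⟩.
0.5739|0⟩ + 0.8189i|1⟩

Rx(0.699) = [[cos(θ/2), −i·sin(θ/2)], [−i·sin(θ/2), cos(θ/2)]]; θ = 0.699, cos(θ/2) ≈ 0.939544, sin(θ/2) ≈ 0.342428.
With a = amp(|0⟩) = 0.2588 and b = amp(|1⟩) = 0.9659i:
new amp(|0⟩) = (0.939544)·a + (-0.342428i)·b = 0.5739
new amp(|1⟩) = (-0.342428i)·a + (0.939544)·b = 0.8189i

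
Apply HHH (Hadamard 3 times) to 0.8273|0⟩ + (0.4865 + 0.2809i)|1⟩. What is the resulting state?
(0.929 + 0.1986i)|0⟩ + (0.241 - 0.1986i)|1⟩

H² = I, so H^3 = H: a single Hadamard. With (a, b) = (0.8273, (0.4865 + 0.2809i)), H gives ((a + b)/√2, (a − b)/√2) = ((0.929 + 0.1986i), (0.241 - 0.1986i)).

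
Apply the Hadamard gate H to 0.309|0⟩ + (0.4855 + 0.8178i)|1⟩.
(0.5618 + 0.5783i)|0⟩ + (-0.1248 - 0.5783i)|1⟩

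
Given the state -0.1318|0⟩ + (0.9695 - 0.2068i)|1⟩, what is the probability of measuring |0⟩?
0.01737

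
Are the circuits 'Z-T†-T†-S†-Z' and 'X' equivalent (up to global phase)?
No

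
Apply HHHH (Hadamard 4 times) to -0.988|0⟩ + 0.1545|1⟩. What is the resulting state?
-0.988|0⟩ + 0.1545|1⟩

H² = I, so an even number of Hadamards cancels: H^4 = I and the state is unchanged.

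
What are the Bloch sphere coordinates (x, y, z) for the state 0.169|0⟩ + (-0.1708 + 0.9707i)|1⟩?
(-0.05773, 0.3281, -0.9429)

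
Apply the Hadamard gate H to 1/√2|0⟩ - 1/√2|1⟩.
|1⟩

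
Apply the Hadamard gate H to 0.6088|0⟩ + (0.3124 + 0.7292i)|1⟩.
(0.6514 + 0.5156i)|0⟩ + (0.2096 - 0.5156i)|1⟩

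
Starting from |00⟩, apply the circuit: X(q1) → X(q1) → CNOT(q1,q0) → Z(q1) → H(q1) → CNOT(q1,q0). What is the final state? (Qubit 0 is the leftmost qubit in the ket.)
1/√2|00⟩ + 1/√2|11⟩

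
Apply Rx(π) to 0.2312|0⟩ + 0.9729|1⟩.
-0.9729i|0⟩ - 0.2312i|1⟩

Rx(π) = [[cos(θ/2), −i·sin(θ/2)], [−i·sin(θ/2), cos(θ/2)]]; θ = π, cos(θ/2) ≈ 0, sin(θ/2) ≈ 1.
With a = amp(|0⟩) = 0.2312 and b = amp(|1⟩) = 0.9729:
new amp(|0⟩) = (-i)·b = -0.9729i
new amp(|1⟩) = (-i)·a = -0.2312i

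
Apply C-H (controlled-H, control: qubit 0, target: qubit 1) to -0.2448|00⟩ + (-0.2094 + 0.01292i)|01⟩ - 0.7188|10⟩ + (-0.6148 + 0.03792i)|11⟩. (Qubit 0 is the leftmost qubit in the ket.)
-0.2448|00⟩ + (-0.2094 + 0.01292i)|01⟩ + (-0.943 + 0.02681i)|10⟩ + (-0.07354 - 0.02681i)|11⟩

C-H leaves the control-|0⟩ kets |00⟩, |01⟩ unchanged and applies H to qubit 1 on the control-|1⟩ pair (|10⟩, |11⟩).
H = [[1/√2, 1/√2], [1/√2, -1/√2]].
With a = amp(|10⟩) = -0.7188 and b = amp(|11⟩) = (-0.6148 + 0.03792i):
new amp(|10⟩) = (1/√2)·a + (1/√2)·b = (-0.943 + 0.02681i)
new amp(|11⟩) = (1/√2)·a + (-1/√2)·b = (-0.07354 - 0.02681i)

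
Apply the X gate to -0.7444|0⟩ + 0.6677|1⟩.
0.6677|0⟩ - 0.7444|1⟩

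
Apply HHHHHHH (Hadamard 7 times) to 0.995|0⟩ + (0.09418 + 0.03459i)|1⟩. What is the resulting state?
(0.7702 + 0.02446i)|0⟩ + (0.637 - 0.02446i)|1⟩

H² = I, so H^7 = H: a single Hadamard. With (a, b) = (0.995, (0.09418 + 0.03459i)), H gives ((a + b)/√2, (a − b)/√2) = ((0.7702 + 0.02446i), (0.637 - 0.02446i)).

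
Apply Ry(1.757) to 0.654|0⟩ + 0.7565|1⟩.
-0.1649|0⟩ + 0.9863|1⟩

Ry(1.757) = [[cos(θ/2), −sin(θ/2)], [sin(θ/2), cos(θ/2)]]; θ = 1.757, cos(θ/2) ≈ 0.638307, sin(θ/2) ≈ 0.769782.
With a = amp(|0⟩) = 0.654 and b = amp(|1⟩) = 0.7565:
new amp(|0⟩) = (0.638307)·a + (-0.769782)·b = -0.1649
new amp(|1⟩) = (0.769782)·a + (0.638307)·b = 0.9863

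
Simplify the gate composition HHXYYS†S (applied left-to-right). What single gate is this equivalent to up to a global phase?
X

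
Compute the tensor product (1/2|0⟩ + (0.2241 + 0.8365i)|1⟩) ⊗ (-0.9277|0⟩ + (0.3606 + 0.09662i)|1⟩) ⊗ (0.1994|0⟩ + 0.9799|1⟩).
-0.09249|000⟩ - 0.4545|001⟩ + (0.03595 + 0.009633i)|010⟩ + (0.1767 + 0.04734i)|011⟩ + (-0.04145 - 0.1547i)|100⟩ + (-0.2037 - 0.7604i)|101⟩ + (-0.000002427 + 0.06446i)|110⟩ + (-0.00001193 + 0.3168i)|111⟩

amp(|b₁b₂…⟩) = product of the factor amplitudes for bits b₁, b₂, …; only kets whose every factor amplitude is nonzero survive.
|000⟩: (1/2)(-0.9277)(0.1994) = -0.09249
|001⟩: (1/2)(-0.9277)(0.9799) = -0.4545
|010⟩: (1/2)(0.3606 + 0.09662i)(0.1994) = (0.03595 + 0.009633i)
|011⟩: (1/2)(0.3606 + 0.09662i)(0.9799) = (0.1767 + 0.04734i)
|100⟩: (0.2241 + 0.8365i)(-0.9277)(0.1994) = (-0.04145 - 0.1547i)
|101⟩: (0.2241 + 0.8365i)(-0.9277)(0.9799) = (-0.2037 - 0.7604i)
|110⟩: (0.2241 + 0.8365i)(0.3606 + 0.09662i)(0.1994) = (-0.000002427 + 0.06446i)
|111⟩: (0.2241 + 0.8365i)(0.3606 + 0.09662i)(0.9799) = (-0.00001193 + 0.3168i)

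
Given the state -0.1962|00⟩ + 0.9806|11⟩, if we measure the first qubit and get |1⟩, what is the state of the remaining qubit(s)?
|1⟩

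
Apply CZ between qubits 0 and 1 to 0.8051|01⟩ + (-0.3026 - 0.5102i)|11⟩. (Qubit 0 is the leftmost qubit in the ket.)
0.8051|01⟩ + (0.3026 + 0.5102i)|11⟩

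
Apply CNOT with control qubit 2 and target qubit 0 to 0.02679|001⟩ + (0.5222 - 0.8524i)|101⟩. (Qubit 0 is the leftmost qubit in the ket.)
(0.5222 - 0.8524i)|001⟩ + 0.02679|101⟩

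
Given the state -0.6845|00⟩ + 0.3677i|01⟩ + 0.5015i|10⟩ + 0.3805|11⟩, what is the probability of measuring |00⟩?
0.4685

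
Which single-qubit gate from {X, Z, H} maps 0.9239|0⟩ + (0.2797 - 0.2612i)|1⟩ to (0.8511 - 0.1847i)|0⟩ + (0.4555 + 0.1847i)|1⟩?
H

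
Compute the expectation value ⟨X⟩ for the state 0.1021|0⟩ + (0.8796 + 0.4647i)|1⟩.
0.1796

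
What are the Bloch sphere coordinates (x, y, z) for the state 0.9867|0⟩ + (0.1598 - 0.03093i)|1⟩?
(0.3153, -0.06104, 0.9471)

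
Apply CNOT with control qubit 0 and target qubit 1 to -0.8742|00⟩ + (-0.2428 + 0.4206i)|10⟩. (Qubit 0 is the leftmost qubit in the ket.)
-0.8742|00⟩ + (-0.2428 + 0.4206i)|11⟩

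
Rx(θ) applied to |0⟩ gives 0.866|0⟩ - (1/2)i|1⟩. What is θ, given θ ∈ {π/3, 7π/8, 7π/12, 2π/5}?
π/3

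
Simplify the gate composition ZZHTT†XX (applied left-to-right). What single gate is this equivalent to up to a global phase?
H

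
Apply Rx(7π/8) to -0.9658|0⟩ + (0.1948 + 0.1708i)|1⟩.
(-0.0209 - 0.1911i)|0⟩ + (0.038 + 0.9806i)|1⟩

Rx(7π/8) = [[cos(θ/2), −i·sin(θ/2)], [−i·sin(θ/2), cos(θ/2)]]; θ = 7π/8, cos(θ/2) ≈ 0.19509, sin(θ/2) ≈ 0.980785.
With a = amp(|0⟩) = -0.9658 and b = amp(|1⟩) = (0.1948 + 0.1708i):
new amp(|0⟩) = (0.19509)·a + (-0.980785i)·b = (-0.0209 - 0.1911i)
new amp(|1⟩) = (-0.980785i)·a + (0.19509)·b = (0.038 + 0.9806i)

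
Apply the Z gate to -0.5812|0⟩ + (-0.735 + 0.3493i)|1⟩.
-0.5812|0⟩ + (0.735 - 0.3493i)|1⟩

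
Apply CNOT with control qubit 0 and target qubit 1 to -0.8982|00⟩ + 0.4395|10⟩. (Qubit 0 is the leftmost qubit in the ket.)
-0.8982|00⟩ + 0.4395|11⟩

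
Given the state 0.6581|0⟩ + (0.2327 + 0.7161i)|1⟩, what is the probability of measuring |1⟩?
0.5669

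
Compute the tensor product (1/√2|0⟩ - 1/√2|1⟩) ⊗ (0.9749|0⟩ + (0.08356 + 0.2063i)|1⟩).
0.6894|00⟩ + (0.05909 + 0.1459i)|01⟩ - 0.6894|10⟩ + (-0.05909 - 0.1459i)|11⟩

amp(|b₁b₂…⟩) = product of the factor amplitudes for bits b₁, b₂, …; only kets whose every factor amplitude is nonzero survive.
|00⟩: (1/√2)(0.9749) = 0.6894
|01⟩: (1/√2)(0.08356 + 0.2063i) = (0.05909 + 0.1459i)
|10⟩: (-1/√2)(0.9749) = -0.6894
|11⟩: (-1/√2)(0.08356 + 0.2063i) = (-0.05909 - 0.1459i)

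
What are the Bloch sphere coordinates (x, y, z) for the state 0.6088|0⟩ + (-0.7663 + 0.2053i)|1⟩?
(-0.933, 0.25, -0.2587)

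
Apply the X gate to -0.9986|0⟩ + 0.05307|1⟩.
0.05307|0⟩ - 0.9986|1⟩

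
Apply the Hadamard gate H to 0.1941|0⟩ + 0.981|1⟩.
0.8309|0⟩ - 0.5564|1⟩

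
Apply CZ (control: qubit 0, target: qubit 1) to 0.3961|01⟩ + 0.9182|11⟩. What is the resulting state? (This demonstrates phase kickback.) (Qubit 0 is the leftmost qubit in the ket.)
0.3961|01⟩ - 0.9182|11⟩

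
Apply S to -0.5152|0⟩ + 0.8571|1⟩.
-0.5152|0⟩ + 0.8571i|1⟩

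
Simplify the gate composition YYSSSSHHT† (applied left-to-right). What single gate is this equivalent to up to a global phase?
T†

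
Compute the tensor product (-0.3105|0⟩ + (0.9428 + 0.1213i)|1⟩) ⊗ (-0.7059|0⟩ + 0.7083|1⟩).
0.2192|00⟩ - 0.2199|01⟩ + (-0.6655 - 0.08563i)|10⟩ + (0.6678 + 0.08592i)|11⟩

amp(|b₁b₂…⟩) = product of the factor amplitudes for bits b₁, b₂, …; only kets whose every factor amplitude is nonzero survive.
|00⟩: (-0.3105)(-0.7059) = 0.2192
|01⟩: (-0.3105)(0.7083) = -0.2199
|10⟩: (0.9428 + 0.1213i)(-0.7059) = (-0.6655 - 0.08563i)
|11⟩: (0.9428 + 0.1213i)(0.7083) = (0.6678 + 0.08592i)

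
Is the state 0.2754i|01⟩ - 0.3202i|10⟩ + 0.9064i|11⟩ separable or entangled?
Entangled

Writing the state as a|00⟩ + b|01⟩ + c|10⟩ + d|11⟩, it is a product state iff ad − bc = 0.
Here (a, b, c, d) = (0, 0.2754i, -0.3202i, 0.9064i): ad − bc = (0)(0.9064i) − (0.2754i)(-0.3202i) = -0.08818 ≠ 0, so the state is entangled.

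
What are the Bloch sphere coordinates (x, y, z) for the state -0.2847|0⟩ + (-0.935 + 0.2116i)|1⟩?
(0.5324, -0.1205, -0.8379)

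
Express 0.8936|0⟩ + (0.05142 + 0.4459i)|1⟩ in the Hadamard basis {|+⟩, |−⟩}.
(0.6682 + 0.3153i)|+⟩ + (0.5955 - 0.3153i)|−⟩

With |ψ⟩ = α|0⟩ + β|1⟩, the Hadamard-basis coefficients are ⟨+|ψ⟩ = (α + β)/√2 and ⟨−|ψ⟩ = (α − β)/√2.
Here α = 0.8936, β = (0.05142 + 0.4459i): (α + β)/√2 = (0.6682 + 0.3153i), (α − β)/√2 = (0.5955 - 0.3153i).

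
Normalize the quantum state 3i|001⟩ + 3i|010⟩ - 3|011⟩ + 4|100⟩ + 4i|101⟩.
0.3906i|001⟩ + 0.3906i|010⟩ - 0.3906|011⟩ + 0.5208|100⟩ + 0.5208i|101⟩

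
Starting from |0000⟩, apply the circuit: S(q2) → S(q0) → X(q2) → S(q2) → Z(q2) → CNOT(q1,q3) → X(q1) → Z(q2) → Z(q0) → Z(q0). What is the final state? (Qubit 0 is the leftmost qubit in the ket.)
i|0110⟩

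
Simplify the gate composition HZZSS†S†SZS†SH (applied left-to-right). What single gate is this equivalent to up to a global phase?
X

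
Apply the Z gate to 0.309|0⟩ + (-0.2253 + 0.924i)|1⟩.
0.309|0⟩ + (0.2253 - 0.924i)|1⟩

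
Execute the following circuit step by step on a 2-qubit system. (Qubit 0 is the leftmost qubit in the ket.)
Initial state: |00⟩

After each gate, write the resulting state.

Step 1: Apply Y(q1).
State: i|01⟩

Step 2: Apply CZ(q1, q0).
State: i|01⟩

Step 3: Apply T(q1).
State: (-1/√2 + (1/√2)i)|01⟩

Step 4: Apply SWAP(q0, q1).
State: (-1/√2 + (1/√2)i)|10⟩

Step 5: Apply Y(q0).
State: (1/√2 + (1/√2)i)|00⟩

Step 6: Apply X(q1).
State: (1/√2 + (1/√2)i)|01⟩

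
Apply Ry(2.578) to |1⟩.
-0.9606|0⟩ + 0.2781|1⟩

Ry(2.578) = [[cos(θ/2), −sin(θ/2)], [sin(θ/2), cos(θ/2)]]; θ = 2.578, cos(θ/2) ≈ 0.278082, sin(θ/2) ≈ 0.960557.
With a = amp(|0⟩) = 0 and b = amp(|1⟩) = 1:
new amp(|0⟩) = (0.278082)·a + (-0.960557)·b = -0.9606
new amp(|1⟩) = (0.960557)·a + (0.278082)·b = 0.2781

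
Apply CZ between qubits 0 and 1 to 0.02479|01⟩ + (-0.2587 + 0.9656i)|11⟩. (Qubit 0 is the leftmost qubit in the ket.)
0.02479|01⟩ + (0.2587 - 0.9656i)|11⟩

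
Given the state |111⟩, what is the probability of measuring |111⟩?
1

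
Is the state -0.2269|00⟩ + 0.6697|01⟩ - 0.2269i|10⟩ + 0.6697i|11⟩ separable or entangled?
Separable

Writing the state as a|00⟩ + b|01⟩ + c|10⟩ + d|11⟩, it is a product state iff ad − bc = 0.
Here (a, b, c, d) = (-0.2269, 0.6697, -0.2269i, 0.6697i): ad − bc = (-0.2269)(0.6697i) − (0.6697)(-0.2269i) = 0, so the state is separable.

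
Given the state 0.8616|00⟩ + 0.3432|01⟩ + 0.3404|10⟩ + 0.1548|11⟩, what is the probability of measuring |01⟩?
0.1178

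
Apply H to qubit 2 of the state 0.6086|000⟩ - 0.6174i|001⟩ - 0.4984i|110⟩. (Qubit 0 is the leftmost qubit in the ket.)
(0.4303 - 0.4366i)|000⟩ + (0.4303 + 0.4366i)|001⟩ - 0.3524i|110⟩ - 0.3524i|111⟩

H on qubit 2 mixes each pair of kets that differ only in qubit 2: amplitudes (a, b) of (|…0…⟩, |…1…⟩) become ((a + b)/√2, (a − b)/√2). Kets absent from the input have amplitude 0.
(|000⟩, |001⟩): (a, b) = (0.6086, -0.6174i) → ((0.4303 - 0.4366i), (0.4303 + 0.4366i))
(|110⟩, |111⟩): (a, b) = (-0.4984i, 0) → (-0.3524i, -0.3524i)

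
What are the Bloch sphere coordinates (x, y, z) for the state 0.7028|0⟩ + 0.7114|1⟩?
(0.9999, 0, -0.01216)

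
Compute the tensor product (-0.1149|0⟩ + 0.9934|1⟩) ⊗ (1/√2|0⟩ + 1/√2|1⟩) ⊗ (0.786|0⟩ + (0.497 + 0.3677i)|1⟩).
-0.06386|000⟩ + (-0.04038 - 0.02987i)|001⟩ - 0.06386|010⟩ + (-0.04038 - 0.02987i)|011⟩ + 0.5521|100⟩ + (0.3491 + 0.2583i)|101⟩ + 0.5521|110⟩ + (0.3491 + 0.2583i)|111⟩

amp(|b₁b₂…⟩) = product of the factor amplitudes for bits b₁, b₂, …; only kets whose every factor amplitude is nonzero survive.
|000⟩: (-0.1149)(1/√2)(0.786) = -0.06386
|001⟩: (-0.1149)(1/√2)(0.497 + 0.3677i) = (-0.04038 - 0.02987i)
|010⟩: (-0.1149)(1/√2)(0.786) = -0.06386
|011⟩: (-0.1149)(1/√2)(0.497 + 0.3677i) = (-0.04038 - 0.02987i)
|100⟩: (0.9934)(1/√2)(0.786) = 0.5521
|101⟩: (0.9934)(1/√2)(0.497 + 0.3677i) = (0.3491 + 0.2583i)
|110⟩: (0.9934)(1/√2)(0.786) = 0.5521
|111⟩: (0.9934)(1/√2)(0.497 + 0.3677i) = (0.3491 + 0.2583i)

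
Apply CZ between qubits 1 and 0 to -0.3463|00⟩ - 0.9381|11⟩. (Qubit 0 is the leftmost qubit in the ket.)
-0.3463|00⟩ + 0.9381|11⟩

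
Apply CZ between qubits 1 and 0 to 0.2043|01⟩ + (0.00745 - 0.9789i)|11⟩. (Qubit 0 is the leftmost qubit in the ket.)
0.2043|01⟩ + (-0.00745 + 0.9789i)|11⟩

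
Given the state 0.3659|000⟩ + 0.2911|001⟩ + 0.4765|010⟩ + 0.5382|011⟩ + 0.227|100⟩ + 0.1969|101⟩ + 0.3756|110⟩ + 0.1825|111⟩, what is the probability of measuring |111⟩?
0.03331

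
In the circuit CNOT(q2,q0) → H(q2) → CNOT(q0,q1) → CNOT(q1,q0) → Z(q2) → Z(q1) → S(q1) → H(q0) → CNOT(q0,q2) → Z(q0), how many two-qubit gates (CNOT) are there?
4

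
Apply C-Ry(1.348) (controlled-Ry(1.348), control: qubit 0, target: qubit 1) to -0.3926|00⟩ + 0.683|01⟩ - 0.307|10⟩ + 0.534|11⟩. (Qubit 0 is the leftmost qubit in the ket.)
-0.3926|00⟩ + 0.683|01⟩ - 0.5731|10⟩ + 0.2256|11⟩

C-Ry(1.348) leaves the control-|0⟩ kets |00⟩, |01⟩ unchanged and applies Ry(1.348) to qubit 1 on the control-|1⟩ pair (|10⟩, |11⟩).
Ry(1.348) = [[cos(θ/2), −sin(θ/2)], [sin(θ/2), cos(θ/2)]]; θ = 1.348, cos(θ/2) ≈ 0.781331, sin(θ/2) ≈ 0.624116.
With a = amp(|10⟩) = -0.307 and b = amp(|11⟩) = 0.534:
new amp(|10⟩) = (0.781331)·a + (-0.624116)·b = -0.5731
new amp(|11⟩) = (0.624116)·a + (0.781331)·b = 0.2256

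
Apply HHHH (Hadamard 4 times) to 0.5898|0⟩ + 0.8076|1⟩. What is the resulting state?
0.5898|0⟩ + 0.8076|1⟩

H² = I, so an even number of Hadamards cancels: H^4 = I and the state is unchanged.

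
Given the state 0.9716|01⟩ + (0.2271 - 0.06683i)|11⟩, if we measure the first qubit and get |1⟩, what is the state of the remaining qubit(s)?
(0.9593 - 0.2823i)|1⟩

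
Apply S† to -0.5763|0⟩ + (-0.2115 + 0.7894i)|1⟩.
-0.5763|0⟩ + (0.7894 + 0.2115i)|1⟩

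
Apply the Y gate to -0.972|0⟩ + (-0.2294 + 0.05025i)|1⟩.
(0.05025 + 0.2294i)|0⟩ - 0.972i|1⟩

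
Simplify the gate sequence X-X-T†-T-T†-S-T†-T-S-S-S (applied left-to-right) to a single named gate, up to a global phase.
T†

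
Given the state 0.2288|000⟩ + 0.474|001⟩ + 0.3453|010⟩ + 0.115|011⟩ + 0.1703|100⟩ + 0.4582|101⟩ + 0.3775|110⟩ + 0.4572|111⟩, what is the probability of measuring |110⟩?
0.1425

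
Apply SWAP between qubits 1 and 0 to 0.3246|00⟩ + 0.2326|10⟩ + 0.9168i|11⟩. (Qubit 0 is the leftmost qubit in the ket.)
0.3246|00⟩ + 0.2326|01⟩ + 0.9168i|11⟩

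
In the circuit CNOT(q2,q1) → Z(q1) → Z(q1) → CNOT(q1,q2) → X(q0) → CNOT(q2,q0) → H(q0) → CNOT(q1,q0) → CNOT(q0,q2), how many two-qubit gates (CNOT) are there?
5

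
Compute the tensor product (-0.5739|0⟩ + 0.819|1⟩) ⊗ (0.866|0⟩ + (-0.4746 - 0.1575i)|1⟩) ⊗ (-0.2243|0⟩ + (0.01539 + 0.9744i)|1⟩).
0.1115|000⟩ + (-0.007649 - 0.4843i)|001⟩ + (-0.06109 - 0.02027i)|010⟩ + (-0.08388 + 0.2668i)|011⟩ - 0.1591|100⟩ + (0.01092 + 0.6911i)|101⟩ + (0.08718 + 0.02893i)|110⟩ + (0.1197 - 0.3807i)|111⟩

amp(|b₁b₂…⟩) = product of the factor amplitudes for bits b₁, b₂, …; only kets whose every factor amplitude is nonzero survive.
|000⟩: (-0.5739)(0.866)(-0.2243) = 0.1115
|001⟩: (-0.5739)(0.866)(0.01539 + 0.9744i) = (-0.007649 - 0.4843i)
|010⟩: (-0.5739)(-0.4746 - 0.1575i)(-0.2243) = (-0.06109 - 0.02027i)
|011⟩: (-0.5739)(-0.4746 - 0.1575i)(0.01539 + 0.9744i) = (-0.08388 + 0.2668i)
|100⟩: (0.819)(0.866)(-0.2243) = -0.1591
|101⟩: (0.819)(0.866)(0.01539 + 0.9744i) = (0.01092 + 0.6911i)
|110⟩: (0.819)(-0.4746 - 0.1575i)(-0.2243) = (0.08718 + 0.02893i)
|111⟩: (0.819)(-0.4746 - 0.1575i)(0.01539 + 0.9744i) = (0.1197 - 0.3807i)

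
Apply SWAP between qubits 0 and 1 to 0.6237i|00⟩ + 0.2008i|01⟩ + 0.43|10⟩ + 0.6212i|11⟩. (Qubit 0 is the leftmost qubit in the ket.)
0.6237i|00⟩ + 0.43|01⟩ + 0.2008i|10⟩ + 0.6212i|11⟩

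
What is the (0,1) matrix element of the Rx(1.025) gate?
-0.4904i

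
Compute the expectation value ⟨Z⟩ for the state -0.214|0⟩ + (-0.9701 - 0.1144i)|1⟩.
-0.9084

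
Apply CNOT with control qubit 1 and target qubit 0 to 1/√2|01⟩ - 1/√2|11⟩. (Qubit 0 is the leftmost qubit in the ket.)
-1/√2|01⟩ + 1/√2|11⟩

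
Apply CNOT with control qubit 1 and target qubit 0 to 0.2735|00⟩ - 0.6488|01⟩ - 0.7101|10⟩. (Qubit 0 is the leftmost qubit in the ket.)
0.2735|00⟩ - 0.7101|10⟩ - 0.6488|11⟩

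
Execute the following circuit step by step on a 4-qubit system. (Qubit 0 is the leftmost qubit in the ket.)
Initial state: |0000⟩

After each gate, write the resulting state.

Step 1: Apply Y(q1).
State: i|0100⟩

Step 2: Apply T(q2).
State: i|0100⟩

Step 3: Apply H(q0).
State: (1/√2)i|0100⟩ + (1/√2)i|1100⟩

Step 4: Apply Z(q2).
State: (1/√2)i|0100⟩ + (1/√2)i|1100⟩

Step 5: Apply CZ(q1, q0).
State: (1/√2)i|0100⟩ - (1/√2)i|1100⟩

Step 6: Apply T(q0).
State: (1/√2)i|0100⟩ + (1/2 - (1/2)i)|1100⟩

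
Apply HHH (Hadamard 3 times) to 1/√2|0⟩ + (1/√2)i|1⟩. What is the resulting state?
(1/2 + (1/2)i)|0⟩ + (1/2 - (1/2)i)|1⟩

H² = I, so H^3 = H: a single Hadamard. With (a, b) = (1/√2, (1/√2)i), H gives ((a + b)/√2, (a − b)/√2) = ((1/2 + (1/2)i), (1/2 - (1/2)i)).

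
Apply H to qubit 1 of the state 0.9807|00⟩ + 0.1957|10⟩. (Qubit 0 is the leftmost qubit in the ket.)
0.6935|00⟩ + 0.6935|01⟩ + 0.1384|10⟩ + 0.1384|11⟩

H on qubit 1 mixes each pair of kets that differ only in qubit 1: amplitudes (a, b) of (|…0…⟩, |…1…⟩) become ((a + b)/√2, (a − b)/√2). Kets absent from the input have amplitude 0.
(|00⟩, |01⟩): (a, b) = (0.9807, 0) → (0.6935, 0.6935)
(|10⟩, |11⟩): (a, b) = (0.1957, 0) → (0.1384, 0.1384)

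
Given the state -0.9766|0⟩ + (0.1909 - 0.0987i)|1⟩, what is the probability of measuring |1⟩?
0.04618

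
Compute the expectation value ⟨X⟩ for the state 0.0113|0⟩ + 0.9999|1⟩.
0.0226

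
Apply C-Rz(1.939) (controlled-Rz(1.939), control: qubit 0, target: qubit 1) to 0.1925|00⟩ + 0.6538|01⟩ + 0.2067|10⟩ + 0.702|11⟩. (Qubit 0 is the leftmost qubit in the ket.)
0.1925|00⟩ + 0.6538|01⟩ + (0.1169 - 0.1704i)|10⟩ + (0.3971 + 0.5789i)|11⟩

C-Rz(1.939) leaves the control-|0⟩ kets |00⟩, |01⟩ unchanged and applies Rz(1.939) to qubit 1 on the control-|1⟩ pair (|10⟩, |11⟩).
Rz(1.939) = [[e^(−iθ/2), 0], [0, e^(iθ/2)]] with e^(±iθ/2) = cos(θ/2) ± i·sin(θ/2); θ = 1.939, cos(θ/2) ≈ 0.565712, sin(θ/2) ≈ 0.824603.
With a = amp(|10⟩) = 0.2067 and b = amp(|11⟩) = 0.702:
new amp(|10⟩) = (0.565712 - 0.824603i)·a = (0.1169 - 0.1704i)
new amp(|11⟩) = (0.565712 + 0.824603i)·b = (0.3971 + 0.5789i)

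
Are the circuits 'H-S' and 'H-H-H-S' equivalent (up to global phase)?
Yes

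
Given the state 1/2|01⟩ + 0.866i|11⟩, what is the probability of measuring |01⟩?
1/4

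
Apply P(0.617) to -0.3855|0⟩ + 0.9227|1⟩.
-0.3855|0⟩ + (0.7526 + 0.5339i)|1⟩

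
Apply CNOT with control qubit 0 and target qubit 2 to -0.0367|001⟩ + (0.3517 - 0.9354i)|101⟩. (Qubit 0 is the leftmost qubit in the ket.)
-0.0367|001⟩ + (0.3517 - 0.9354i)|100⟩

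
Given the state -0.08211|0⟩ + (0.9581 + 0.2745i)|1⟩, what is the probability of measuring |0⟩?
0.006742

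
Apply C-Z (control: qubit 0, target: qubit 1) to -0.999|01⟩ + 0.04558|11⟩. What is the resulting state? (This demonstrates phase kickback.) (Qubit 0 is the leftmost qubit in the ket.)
-0.999|01⟩ - 0.04558|11⟩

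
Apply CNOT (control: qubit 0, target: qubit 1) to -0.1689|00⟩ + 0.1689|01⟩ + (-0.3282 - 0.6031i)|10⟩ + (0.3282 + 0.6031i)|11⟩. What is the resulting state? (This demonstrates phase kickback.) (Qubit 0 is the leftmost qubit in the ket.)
-0.1689|00⟩ + 0.1689|01⟩ + (0.3282 + 0.6031i)|10⟩ + (-0.3282 - 0.6031i)|11⟩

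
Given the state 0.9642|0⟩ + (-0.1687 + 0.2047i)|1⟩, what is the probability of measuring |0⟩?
0.9297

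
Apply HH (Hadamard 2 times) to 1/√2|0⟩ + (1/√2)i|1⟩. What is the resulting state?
1/√2|0⟩ + (1/√2)i|1⟩

H² = I, so an even number of Hadamards cancels: H^2 = I and the state is unchanged.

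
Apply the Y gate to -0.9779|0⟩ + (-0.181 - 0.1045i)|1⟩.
(-0.1045 + 0.181i)|0⟩ - 0.9779i|1⟩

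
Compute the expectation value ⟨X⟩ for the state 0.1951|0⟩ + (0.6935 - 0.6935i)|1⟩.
0.2706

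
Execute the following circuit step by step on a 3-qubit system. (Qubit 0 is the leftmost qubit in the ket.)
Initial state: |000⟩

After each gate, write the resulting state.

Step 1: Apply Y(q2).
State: i|001⟩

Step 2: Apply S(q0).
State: i|001⟩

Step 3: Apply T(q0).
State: i|001⟩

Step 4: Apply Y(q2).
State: |000⟩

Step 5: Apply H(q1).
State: 1/√2|000⟩ + 1/√2|010⟩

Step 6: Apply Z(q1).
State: 1/√2|000⟩ - 1/√2|010⟩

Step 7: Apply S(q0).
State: 1/√2|000⟩ - 1/√2|010⟩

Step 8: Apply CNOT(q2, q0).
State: 1/√2|000⟩ - 1/√2|010⟩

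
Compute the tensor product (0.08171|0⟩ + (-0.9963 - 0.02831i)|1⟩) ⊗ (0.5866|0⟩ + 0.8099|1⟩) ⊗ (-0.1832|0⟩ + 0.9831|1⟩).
-0.008781|000⟩ + 0.04712|001⟩ - 0.01212|010⟩ + 0.06506|011⟩ + (0.1071 + 0.003042i)|100⟩ + (-0.5746 - 0.01633i)|101⟩ + (0.1478 + 0.0042i)|110⟩ + (-0.7933 - 0.02254i)|111⟩

amp(|b₁b₂…⟩) = product of the factor amplitudes for bits b₁, b₂, …; only kets whose every factor amplitude is nonzero survive.
|000⟩: (0.08171)(0.5866)(-0.1832) = -0.008781
|001⟩: (0.08171)(0.5866)(0.9831) = 0.04712
|010⟩: (0.08171)(0.8099)(-0.1832) = -0.01212
|011⟩: (0.08171)(0.8099)(0.9831) = 0.06506
|100⟩: (-0.9963 - 0.02831i)(0.5866)(-0.1832) = (0.1071 + 0.003042i)
|101⟩: (-0.9963 - 0.02831i)(0.5866)(0.9831) = (-0.5746 - 0.01633i)
|110⟩: (-0.9963 - 0.02831i)(0.8099)(-0.1832) = (0.1478 + 0.0042i)
|111⟩: (-0.9963 - 0.02831i)(0.8099)(0.9831) = (-0.7933 - 0.02254i)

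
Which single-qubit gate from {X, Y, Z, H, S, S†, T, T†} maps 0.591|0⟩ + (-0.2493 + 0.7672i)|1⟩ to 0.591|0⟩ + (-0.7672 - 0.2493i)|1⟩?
S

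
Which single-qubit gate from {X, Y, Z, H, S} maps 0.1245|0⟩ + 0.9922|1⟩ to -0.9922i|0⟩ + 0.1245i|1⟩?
Y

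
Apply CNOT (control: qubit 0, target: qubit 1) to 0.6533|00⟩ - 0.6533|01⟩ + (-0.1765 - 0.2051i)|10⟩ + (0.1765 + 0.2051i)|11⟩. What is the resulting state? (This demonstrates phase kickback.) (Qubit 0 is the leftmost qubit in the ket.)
0.6533|00⟩ - 0.6533|01⟩ + (0.1765 + 0.2051i)|10⟩ + (-0.1765 - 0.2051i)|11⟩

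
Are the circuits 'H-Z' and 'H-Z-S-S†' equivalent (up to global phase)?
Yes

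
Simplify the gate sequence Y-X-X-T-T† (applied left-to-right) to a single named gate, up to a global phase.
Y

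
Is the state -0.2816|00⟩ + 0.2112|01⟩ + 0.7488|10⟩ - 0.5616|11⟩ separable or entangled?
Separable

Writing the state as a|00⟩ + b|01⟩ + c|10⟩ + d|11⟩, it is a product state iff ad − bc = 0.
Here (a, b, c, d) = (-0.2816, 0.2112, 0.7488, -0.5616): ad − bc = (-0.2816)(-0.5616) − (0.2112)(0.7488) = 0, so the state is separable.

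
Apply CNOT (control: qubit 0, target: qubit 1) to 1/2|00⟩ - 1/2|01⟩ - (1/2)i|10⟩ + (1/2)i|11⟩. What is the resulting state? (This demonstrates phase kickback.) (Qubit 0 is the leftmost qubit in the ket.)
1/2|00⟩ - 1/2|01⟩ + (1/2)i|10⟩ - (1/2)i|11⟩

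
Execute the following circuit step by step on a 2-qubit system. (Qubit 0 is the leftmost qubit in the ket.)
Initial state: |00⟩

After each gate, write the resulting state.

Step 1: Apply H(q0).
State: 1/√2|00⟩ + 1/√2|10⟩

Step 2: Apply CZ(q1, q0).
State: 1/√2|00⟩ + 1/√2|10⟩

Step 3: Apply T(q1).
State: 1/√2|00⟩ + 1/√2|10⟩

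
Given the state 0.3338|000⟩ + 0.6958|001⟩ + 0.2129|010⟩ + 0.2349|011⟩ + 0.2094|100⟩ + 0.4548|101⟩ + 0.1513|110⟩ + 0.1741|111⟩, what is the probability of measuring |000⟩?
0.1114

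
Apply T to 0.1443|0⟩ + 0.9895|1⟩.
0.1443|0⟩ + (0.6997 + 0.6997i)|1⟩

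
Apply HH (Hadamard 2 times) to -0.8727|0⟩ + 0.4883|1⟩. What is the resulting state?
-0.8727|0⟩ + 0.4883|1⟩

H² = I, so an even number of Hadamards cancels: H^2 = I and the state is unchanged.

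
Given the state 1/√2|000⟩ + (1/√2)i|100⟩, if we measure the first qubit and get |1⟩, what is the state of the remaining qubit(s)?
i|00⟩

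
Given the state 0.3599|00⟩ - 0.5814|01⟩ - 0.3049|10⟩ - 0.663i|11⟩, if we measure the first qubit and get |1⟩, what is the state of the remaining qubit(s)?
-0.4178|0⟩ - 0.9085i|1⟩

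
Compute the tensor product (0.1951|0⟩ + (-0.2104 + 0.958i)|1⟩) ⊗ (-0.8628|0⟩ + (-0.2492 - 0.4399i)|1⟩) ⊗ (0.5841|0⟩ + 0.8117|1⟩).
-0.09832|000⟩ - 0.1366|001⟩ + (-0.0284 - 0.05013i)|010⟩ + (-0.03946 - 0.06966i)|011⟩ + (0.106 - 0.4828i)|100⟩ + (0.1474 - 0.6709i)|101⟩ + (0.2768 - 0.08538i)|110⟩ + (0.3846 - 0.1187i)|111⟩

amp(|b₁b₂…⟩) = product of the factor amplitudes for bits b₁, b₂, …; only kets whose every factor amplitude is nonzero survive.
|000⟩: (0.1951)(-0.8628)(0.5841) = -0.09832
|001⟩: (0.1951)(-0.8628)(0.8117) = -0.1366
|010⟩: (0.1951)(-0.2492 - 0.4399i)(0.5841) = (-0.0284 - 0.05013i)
|011⟩: (0.1951)(-0.2492 - 0.4399i)(0.8117) = (-0.03946 - 0.06966i)
|100⟩: (-0.2104 + 0.958i)(-0.8628)(0.5841) = (0.106 - 0.4828i)
|101⟩: (-0.2104 + 0.958i)(-0.8628)(0.8117) = (0.1474 - 0.6709i)
|110⟩: (-0.2104 + 0.958i)(-0.2492 - 0.4399i)(0.5841) = (0.2768 - 0.08538i)
|111⟩: (-0.2104 + 0.958i)(-0.2492 - 0.4399i)(0.8117) = (0.3846 - 0.1187i)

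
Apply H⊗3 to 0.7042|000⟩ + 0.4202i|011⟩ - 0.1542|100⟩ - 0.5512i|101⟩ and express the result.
(0.1945 - 0.04632i)|000⟩ + (0.1945 + 0.04632i)|001⟩ + (0.1945 - 0.3434i)|010⟩ + (0.1945 + 0.3434i)|011⟩ + (0.3035 + 0.3434i)|100⟩ + (0.3035 - 0.3434i)|101⟩ + (0.3035 + 0.04632i)|110⟩ + (0.3035 - 0.04632i)|111⟩

H⊗3 gives amp(|y⟩) = (1/2√2) Σ_x (−1)^(x·y) amp(|x⟩), where x·y is the number of positions in which both x and y have a 1.
|000⟩: (0.7042 + 0.4202i - 0.1542 - 0.5512i)/(2√2) = (0.1945 - 0.04632i)
|001⟩: (0.7042 - 0.4202i - 0.1542 + 0.5512i)/(2√2) = (0.1945 + 0.04632i)
|010⟩: (0.7042 - 0.4202i - 0.1542 - 0.5512i)/(2√2) = (0.1945 - 0.3434i)
|011⟩: (0.7042 + 0.4202i - 0.1542 + 0.5512i)/(2√2) = (0.1945 + 0.3434i)
|100⟩: (0.7042 + 0.4202i + 0.1542 + 0.5512i)/(2√2) = (0.3035 + 0.3434i)
|101⟩: (0.7042 - 0.4202i + 0.1542 - 0.5512i)/(2√2) = (0.3035 - 0.3434i)
|110⟩: (0.7042 - 0.4202i + 0.1542 + 0.5512i)/(2√2) = (0.3035 + 0.04632i)
|111⟩: (0.7042 + 0.4202i + 0.1542 - 0.5512i)/(2√2) = (0.3035 - 0.04632i)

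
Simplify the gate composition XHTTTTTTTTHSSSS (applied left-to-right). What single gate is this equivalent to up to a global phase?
X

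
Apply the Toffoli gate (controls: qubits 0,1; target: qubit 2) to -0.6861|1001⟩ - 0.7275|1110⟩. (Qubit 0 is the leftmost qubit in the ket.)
-0.6861|1001⟩ - 0.7275|1100⟩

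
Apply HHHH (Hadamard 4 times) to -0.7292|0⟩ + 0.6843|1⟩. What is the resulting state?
-0.7292|0⟩ + 0.6843|1⟩

H² = I, so an even number of Hadamards cancels: H^4 = I and the state is unchanged.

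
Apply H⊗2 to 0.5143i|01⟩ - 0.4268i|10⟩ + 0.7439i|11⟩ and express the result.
0.4157i|00⟩ - 0.8425i|01⟩ + 0.0986i|10⟩ + 0.3282i|11⟩

H⊗2 gives amp(|y⟩) = (1/2) Σ_x (−1)^(x·y) amp(|x⟩), where x·y is the number of positions in which both x and y have a 1.
|00⟩: (0.5143i - 0.4268i + 0.7439i)/2 = 0.4157i
|01⟩: (-0.5143i - 0.4268i - 0.7439i)/2 = -0.8425i
|10⟩: (0.5143i + 0.4268i - 0.7439i)/2 = 0.0986i
|11⟩: (-0.5143i + 0.4268i + 0.7439i)/2 = 0.3282i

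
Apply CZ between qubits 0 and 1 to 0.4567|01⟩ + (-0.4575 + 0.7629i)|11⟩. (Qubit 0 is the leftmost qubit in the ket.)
0.4567|01⟩ + (0.4575 - 0.7629i)|11⟩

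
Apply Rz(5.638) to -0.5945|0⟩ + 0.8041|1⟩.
(0.5638 + 0.1885i)|0⟩ + (-0.7626 + 0.2549i)|1⟩

Rz(5.638) = [[e^(−iθ/2), 0], [0, e^(iθ/2)]] with e^(±iθ/2) = cos(θ/2) ± i·sin(θ/2); θ = 5.638, cos(θ/2) ≈ -0.948417, sin(θ/2) ≈ 0.317027.
With a = amp(|0⟩) = -0.5945 and b = amp(|1⟩) = 0.8041:
new amp(|0⟩) = (-0.948417 - 0.317027i)·a = (0.5638 + 0.1885i)
new amp(|1⟩) = (-0.948417 + 0.317027i)·b = (-0.7626 + 0.2549i)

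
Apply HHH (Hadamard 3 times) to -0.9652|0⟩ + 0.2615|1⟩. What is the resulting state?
-0.4976|0⟩ - 0.8674|1⟩

H² = I, so H^3 = H: a single Hadamard. With (a, b) = (-0.9652, 0.2615), H gives ((a + b)/√2, (a − b)/√2) = (-0.4976, -0.8674).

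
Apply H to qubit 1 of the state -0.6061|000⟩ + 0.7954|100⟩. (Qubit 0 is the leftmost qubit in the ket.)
-0.4286|000⟩ - 0.4286|010⟩ + 0.5624|100⟩ + 0.5624|110⟩

H on qubit 1 mixes each pair of kets that differ only in qubit 1: amplitudes (a, b) of (|…0…⟩, |…1…⟩) become ((a + b)/√2, (a − b)/√2). Kets absent from the input have amplitude 0.
(|000⟩, |010⟩): (a, b) = (-0.6061, 0) → (-0.4286, -0.4286)
(|100⟩, |110⟩): (a, b) = (0.7954, 0) → (0.5624, 0.5624)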